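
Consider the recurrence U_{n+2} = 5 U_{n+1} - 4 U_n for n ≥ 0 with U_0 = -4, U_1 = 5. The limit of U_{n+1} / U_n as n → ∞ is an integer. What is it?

4

The characteristic equation is r^2 - 5r + 4 = 0, which factors as (r - 4)(r - 1) = 0.
So the roots are 4 and 1. Since |4| > |1| and the coefficient of 4^n is non-zero, the ratio tends to 4.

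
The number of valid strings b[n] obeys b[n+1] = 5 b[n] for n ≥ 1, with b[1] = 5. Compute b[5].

b[2] = 5·5 = 25
b[3] = 5·25 = 125
b[4] = 5·125 = 625
b[5] = 5·625 = 3125

3125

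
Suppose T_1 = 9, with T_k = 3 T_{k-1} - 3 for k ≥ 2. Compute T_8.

T_2 = 3*9 - 3 = 24
T_3 = 3*24 - 3 = 69
T_4 = 3*69 - 3 = 204
T_5 = 3*204 - 3 = 609
T_6 = 3*609 - 3 = 1824
T_7 = 3*1824 - 3 = 5469
T_8 = 3*5469 - 3 = 16404

16404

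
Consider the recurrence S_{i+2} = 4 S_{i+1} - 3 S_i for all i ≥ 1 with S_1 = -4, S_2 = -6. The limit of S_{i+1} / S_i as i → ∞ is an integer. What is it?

The characteristic equation is r^2 - 4r + 3 = 0, which factors as (r - 3)(r - 1) = 0.
So the roots are 3 and 1. Since |3| > |1| and the coefficient of 3^i is non-zero, the ratio tends to 3.

3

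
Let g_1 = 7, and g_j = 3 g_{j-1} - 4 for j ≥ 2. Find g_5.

407

g_2 = 3*7 - 4 = 17
g_3 = 3*17 - 4 = 47
g_4 = 3*47 - 4 = 137
g_5 = 3*137 - 4 = 407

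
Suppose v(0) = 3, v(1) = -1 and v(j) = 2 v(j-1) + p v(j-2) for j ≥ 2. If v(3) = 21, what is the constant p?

5

v(2) = -2 + 3p
v(3) = -4 + 5p
So -4 + 5p = 21, giving p = 5.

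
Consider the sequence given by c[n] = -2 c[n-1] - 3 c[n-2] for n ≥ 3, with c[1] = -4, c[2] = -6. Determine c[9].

492

c[3] = -2·(-6) - 3·(-4) = 24
c[4] = -2·24 - 3·(-6) = -30
c[5] = -2·(-30) - 3·24 = -12
c[6] = -2·(-12) - 3·(-30) = 114
c[7] = -2·114 - 3·(-12) = -192
c[8] = -2·(-192) - 3·114 = 42
c[9] = -2·42 - 3·(-192) = 492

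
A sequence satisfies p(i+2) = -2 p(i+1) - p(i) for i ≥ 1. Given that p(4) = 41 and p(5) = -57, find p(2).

9

Rearranging, p(i-2) = -(p(i) + 2 p(i-1)).
p(3) = -(-57 + 2·41) = -25
p(2) = -(41 + 2·(-25)) = 9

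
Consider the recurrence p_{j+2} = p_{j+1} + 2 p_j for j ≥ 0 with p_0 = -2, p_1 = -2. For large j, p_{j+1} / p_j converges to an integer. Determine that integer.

2

The characteristic equation is r^2 - r - 2 = 0, which factors as (r - 2)(r + 1) = 0.
So the roots are 2 and -1. Since |2| > |-1| and the coefficient of 2^j is non-zero, the ratio tends to 2.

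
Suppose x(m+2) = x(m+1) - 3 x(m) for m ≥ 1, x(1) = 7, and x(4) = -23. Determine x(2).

1

Let x(2) = w.
x(3) = -21 + w
x(4) = -21 - 2w
So -21 - 2w = -23, giving w = 1.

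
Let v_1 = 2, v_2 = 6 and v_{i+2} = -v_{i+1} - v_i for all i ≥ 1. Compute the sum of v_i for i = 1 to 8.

v_3 = -6 - 2 = -8
v_4 = -(-8) - 6 = 2
v_5 = -2 - (-8) = 6
v_6 = -6 - 2 = -8
v_7 = -(-8) - 6 = 2
v_8 = -2 - (-8) = 6
Sum = 2 + 6 + (-8) + 2 + 6 + (-8) + 2 + 6 = 8

8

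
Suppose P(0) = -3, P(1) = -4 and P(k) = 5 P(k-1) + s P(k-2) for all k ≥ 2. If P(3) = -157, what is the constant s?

3

P(2) = -20 - 3s
P(3) = -100 - 19s
So -100 - 19s = -157, giving s = 3.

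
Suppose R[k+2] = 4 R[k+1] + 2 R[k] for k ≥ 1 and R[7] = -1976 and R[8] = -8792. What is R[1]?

Rearranging, R[k-2] = (R[k] - 4 R[k-1]) / 2.
R[6] = (-8792 - 4·(-1976)) / 2 = -888/2 = -444
R[5] = (-1976 - 4·(-444)) / 2 = -200/2 = -100
R[4] = (-444 - 4·(-100)) / 2 = -44/2 = -22
R[3] = (-100 - 4·(-22)) / 2 = -12/2 = -6
R[2] = (-22 - 4·(-6)) / 2 = 2/2 = 1
R[1] = (-6 - 4·1) / 2 = -10/2 = -5

-5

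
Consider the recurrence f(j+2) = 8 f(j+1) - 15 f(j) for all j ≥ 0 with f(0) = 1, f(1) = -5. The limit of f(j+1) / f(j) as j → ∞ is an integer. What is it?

5

The characteristic equation is r^2 - 8r + 15 = 0, which factors as (r - 5)(r - 3) = 0.
So the roots are 5 and 3. Since |5| > |3| and the coefficient of 5^j is non-zero, the ratio tends to 5.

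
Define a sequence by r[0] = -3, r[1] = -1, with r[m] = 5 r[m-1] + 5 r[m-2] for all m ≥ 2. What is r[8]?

r[2] = 5*(-1) + 5*(-3) = -20
r[3] = 5*(-20) + 5*(-1) = -105
r[4] = 5*(-105) + 5*(-20) = -625
r[5] = 5*(-625) + 5*(-105) = -3650
r[6] = 5*(-3650) + 5*(-625) = -21375
r[7] = 5*(-21375) + 5*(-3650) = -125125
r[8] = 5*(-125125) + 5*(-21375) = -732500

-732500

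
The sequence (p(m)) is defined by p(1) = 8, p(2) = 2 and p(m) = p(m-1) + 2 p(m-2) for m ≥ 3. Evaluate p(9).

p(3) = 2 + 2(8) = 18
p(4) = 18 + 2(2) = 22
p(5) = 22 + 2(18) = 58
p(6) = 58 + 2(22) = 102
p(7) = 102 + 2(58) = 218
p(8) = 218 + 2(102) = 422
p(9) = 422 + 2(218) = 858

858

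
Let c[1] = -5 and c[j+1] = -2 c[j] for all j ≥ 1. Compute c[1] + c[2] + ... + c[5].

c[2] = -2·(-5) = 10
c[3] = -2·10 = -20
c[4] = -2·(-20) = 40
c[5] = -2·40 = -80
Sum = (-5) + 10 + (-20) + 40 + (-80) = -55

-55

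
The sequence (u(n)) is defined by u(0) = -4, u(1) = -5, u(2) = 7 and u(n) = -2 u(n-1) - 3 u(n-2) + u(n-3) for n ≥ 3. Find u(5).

56

u(3) = -2*7 - 3*(-5) + (-4) = -3
u(4) = -2*(-3) - 3*7 + (-5) = -20
u(5) = -2*(-20) - 3*(-3) + 7 = 56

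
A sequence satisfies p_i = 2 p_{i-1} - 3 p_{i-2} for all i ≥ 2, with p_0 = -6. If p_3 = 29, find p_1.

Let p_1 = v.
p_2 = 18 + 2v
p_3 = 36 + v
So 36 + v = 29, giving v = -7.

-7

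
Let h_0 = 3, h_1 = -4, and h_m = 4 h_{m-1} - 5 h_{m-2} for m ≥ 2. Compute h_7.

-544

h_2 = 4(-4) - 5(3) = -31
h_3 = 4(-31) - 5(-4) = -104
h_4 = 4(-104) - 5(-31) = -261
h_5 = 4(-261) - 5(-104) = -524
h_6 = 4(-524) - 5(-261) = -791
h_7 = 4(-791) - 5(-524) = -544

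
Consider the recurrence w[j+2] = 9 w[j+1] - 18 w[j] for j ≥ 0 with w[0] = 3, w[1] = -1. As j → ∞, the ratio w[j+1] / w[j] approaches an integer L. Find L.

The characteristic equation is r^2 - 9r + 18 = 0, which factors as (r - 6)(r - 3) = 0.
So the roots are 6 and 3. Since |6| > |3| and the coefficient of 6^j is non-zero, the ratio tends to 6.

6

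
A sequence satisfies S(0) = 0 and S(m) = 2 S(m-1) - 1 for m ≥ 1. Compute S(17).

The fixed point is -1/(1 - 2) = 1, so S(m) - 1 = 2(S(m-1) - 1).
Hence S(m) = -1·2^m + 1.
S(17) = -1·2^{17} + 1 = -1·131072 + 1 = -131071.

-131071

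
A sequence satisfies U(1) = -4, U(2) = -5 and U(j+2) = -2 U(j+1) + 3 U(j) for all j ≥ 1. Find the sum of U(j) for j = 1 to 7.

U(3) = -2*(-5) + 3*(-4) = -2
U(4) = -2*(-2) + 3*(-5) = -11
U(5) = -2*(-11) + 3*(-2) = 16
U(6) = -2*16 + 3*(-11) = -65
U(7) = -2*(-65) + 3*16 = 178
Sum = (-4) + (-5) + (-2) + (-11) + 16 + (-65) + 178 = 107

107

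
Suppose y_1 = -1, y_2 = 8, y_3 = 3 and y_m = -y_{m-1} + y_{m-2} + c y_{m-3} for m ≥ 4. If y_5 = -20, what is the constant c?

y_4 = 5 - c
y_5 = -2 + 9c
So -2 + 9c = -20, giving c = -2.

-2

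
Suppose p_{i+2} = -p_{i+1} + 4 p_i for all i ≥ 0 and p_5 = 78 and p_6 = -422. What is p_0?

Rearranging, p_{i-2} = (p_i + p_{i-1}) / 4.
p_4 = (-422 + 78) / 4 = -344/4 = -86
p_3 = (78 + (-86)) / 4 = -8/4 = -2
p_2 = (-86 + (-2)) / 4 = -88/4 = -22
p_1 = (-2 + (-22)) / 4 = -24/4 = -6
p_0 = (-22 + (-6)) / 4 = -28/4 = -7

-7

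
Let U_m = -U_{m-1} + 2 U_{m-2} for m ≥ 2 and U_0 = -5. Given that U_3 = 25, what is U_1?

Let U_1 = v.
U_2 = -10 - v
U_3 = 10 + 3v
So 10 + 3v = 25, giving v = 5.

5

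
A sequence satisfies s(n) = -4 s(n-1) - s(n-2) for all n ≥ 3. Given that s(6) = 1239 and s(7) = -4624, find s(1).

Rearranging, s(n-2) = -(s(n) + 4 s(n-1)).
s(5) = -(-4624 + 4*1239) = -332
s(4) = -(1239 + 4*(-332)) = 89
s(3) = -(-332 + 4*89) = -24
s(2) = -(89 + 4*(-24)) = 7
s(1) = -(-24 + 4*7) = -4

-4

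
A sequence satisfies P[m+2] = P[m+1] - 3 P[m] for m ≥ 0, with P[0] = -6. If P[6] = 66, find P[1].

3

Let P[1] = x.
P[2] = 18 + x
P[3] = 18 - 2x
P[4] = -36 - 5x
P[5] = -90 + x
P[6] = 18 + 16x
So 18 + 16x = 66, giving x = 3.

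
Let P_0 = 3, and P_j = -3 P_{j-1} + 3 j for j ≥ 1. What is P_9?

P_1 = -3*3 + 3 = -6
P_2 = -3*(-6) + 6 = 24
P_3 = -3*24 + 9 = -63
P_4 = -3*(-63) + 12 = 201
P_5 = -3*201 + 15 = -588
P_6 = -3*(-588) + 18 = 1782
P_7 = -3*1782 + 21 = -5325
P_8 = -3*(-5325) + 24 = 15999
P_9 = -3*15999 + 27 = -47970

-47970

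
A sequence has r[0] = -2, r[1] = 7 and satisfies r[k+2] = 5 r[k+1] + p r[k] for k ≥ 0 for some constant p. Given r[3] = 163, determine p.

r[2] = 35 - 2p
r[3] = 175 - 3p
So 175 - 3p = 163, giving p = 4.

4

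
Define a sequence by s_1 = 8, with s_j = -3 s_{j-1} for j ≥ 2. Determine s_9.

52488

s_2 = -3(8) = -24
s_3 = -3(-24) = 72
s_4 = -3(72) = -216
s_5 = -3(-216) = 648
s_6 = -3(648) = -1944
s_7 = -3(-1944) = 5832
s_8 = -3(5832) = -17496
s_9 = -3(-17496) = 52488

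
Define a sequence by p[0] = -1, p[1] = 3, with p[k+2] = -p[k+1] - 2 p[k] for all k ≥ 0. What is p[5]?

3

p[2] = -3 - 2(-1) = -1
p[3] = -(-1) - 2(3) = -5
p[4] = -(-5) - 2(-1) = 7
p[5] = -7 - 2(-5) = 3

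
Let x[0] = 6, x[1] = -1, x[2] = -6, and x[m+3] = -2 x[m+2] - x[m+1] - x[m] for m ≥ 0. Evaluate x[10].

x[3] = -2*(-6) - (-1) - 6 = 7
x[4] = -2*7 - (-6) - (-1) = -7
x[5] = -2*(-7) - 7 - (-6) = 13
x[6] = -2*13 - (-7) - 7 = -26
x[7] = -2*(-26) - 13 - (-7) = 46
x[8] = -2*46 - (-26) - 13 = -79
x[9] = -2*(-79) - 46 - (-26) = 138
x[10] = -2*138 - (-79) - 46 = -243

-243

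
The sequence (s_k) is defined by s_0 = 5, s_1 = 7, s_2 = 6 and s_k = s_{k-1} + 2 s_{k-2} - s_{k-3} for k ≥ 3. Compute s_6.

69

s_3 = 6 + 2*7 - 5 = 15
s_4 = 15 + 2*6 - 7 = 20
s_5 = 20 + 2*15 - 6 = 44
s_6 = 44 + 2*20 - 15 = 69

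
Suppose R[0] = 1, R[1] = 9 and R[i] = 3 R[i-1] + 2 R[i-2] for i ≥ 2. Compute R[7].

16857

R[2] = 3·9 + 2·1 = 29
R[3] = 3·29 + 2·9 = 105
R[4] = 3·105 + 2·29 = 373
R[5] = 3·373 + 2·105 = 1329
R[6] = 3·1329 + 2·373 = 4733
R[7] = 3·4733 + 2·1329 = 16857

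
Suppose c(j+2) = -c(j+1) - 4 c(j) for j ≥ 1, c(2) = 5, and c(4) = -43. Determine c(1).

Let c(1) = z.
c(3) = -5 - 4z
c(4) = -15 + 4z
So -15 + 4z = -43, giving z = -7.

-7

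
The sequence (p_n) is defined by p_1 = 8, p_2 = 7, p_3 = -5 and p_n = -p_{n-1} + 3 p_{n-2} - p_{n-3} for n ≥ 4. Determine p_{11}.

p_4 = -(-5) + 3*7 - 8 = 18
p_5 = -18 + 3*(-5) - 7 = -40
p_6 = -(-40) + 3*18 - (-5) = 99
p_7 = -99 + 3*(-40) - 18 = -237
p_8 = -(-237) + 3*99 - (-40) = 574
p_9 = -574 + 3*(-237) - 99 = -1384
p_{10} = -(-1384) + 3*574 - (-237) = 3343
p_{11} = -3343 + 3*(-1384) - 574 = -8069

-8069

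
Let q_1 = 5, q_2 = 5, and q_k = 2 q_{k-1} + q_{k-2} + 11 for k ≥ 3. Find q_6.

q_3 = 2*5 + 5 + 11 = 26
q_4 = 2*26 + 5 + 11 = 68
q_5 = 2*68 + 26 + 11 = 173
q_6 = 2*173 + 68 + 11 = 425

425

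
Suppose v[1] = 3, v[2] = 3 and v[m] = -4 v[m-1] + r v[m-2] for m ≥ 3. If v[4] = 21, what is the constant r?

v[3] = -12 + 3r
v[4] = 48 - 9r
So 48 - 9r = 21, giving r = 3.

3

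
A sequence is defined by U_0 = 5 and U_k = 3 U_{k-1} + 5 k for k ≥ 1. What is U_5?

U_1 = 3·5 + 5 = 20
U_2 = 3·20 + 10 = 70
U_3 = 3·70 + 15 = 225
U_4 = 3·225 + 20 = 695
U_5 = 3·695 + 25 = 2110

2110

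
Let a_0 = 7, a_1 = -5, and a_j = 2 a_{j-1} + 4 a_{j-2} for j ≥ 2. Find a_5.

272

a_2 = 2*(-5) + 4*7 = 18
a_3 = 2*18 + 4*(-5) = 16
a_4 = 2*16 + 4*18 = 104
a_5 = 2*104 + 4*16 = 272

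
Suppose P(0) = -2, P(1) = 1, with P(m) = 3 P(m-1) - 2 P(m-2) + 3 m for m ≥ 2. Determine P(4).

P(2) = 3(1) - 2(-2) + 6 = 13
P(3) = 3(13) - 2(1) + 9 = 46
P(4) = 3(46) - 2(13) + 12 = 124

124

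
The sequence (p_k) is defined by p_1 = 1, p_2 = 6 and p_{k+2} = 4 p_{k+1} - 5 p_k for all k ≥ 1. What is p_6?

126

p_3 = 4(6) - 5(1) = 19
p_4 = 4(19) - 5(6) = 46
p_5 = 4(46) - 5(19) = 89
p_6 = 4(89) - 5(46) = 126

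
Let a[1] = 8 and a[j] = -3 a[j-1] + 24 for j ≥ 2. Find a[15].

The fixed point is 24/(1 + 3) = 6, so a[j] - 6 = -3(a[j-1] - 6).
Hence a[j] = 2·(-3)^{j-1} + 6.
a[15] = 2·(-3)^{14} + 6 = 2·4782969 + 6 = 9565944.

9565944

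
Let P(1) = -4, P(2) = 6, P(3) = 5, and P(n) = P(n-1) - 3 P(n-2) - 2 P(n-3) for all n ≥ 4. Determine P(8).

P(4) = 5 - 3·6 - 2·(-4) = -5
P(5) = (-5) - 3·5 - 2·6 = -32
P(6) = (-32) - 3·(-5) - 2·5 = -27
P(7) = (-27) - 3·(-32) - 2·(-5) = 79
P(8) = 79 - 3·(-27) - 2·(-32) = 224

224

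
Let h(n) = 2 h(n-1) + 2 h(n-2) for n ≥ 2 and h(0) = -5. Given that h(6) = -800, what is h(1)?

-3

Let h(1) = z.
h(2) = -10 + 2z
h(3) = -20 + 6z
h(4) = -60 + 16z
h(5) = -160 + 44z
h(6) = -440 + 120z
So -440 + 120z = -800, giving z = -3.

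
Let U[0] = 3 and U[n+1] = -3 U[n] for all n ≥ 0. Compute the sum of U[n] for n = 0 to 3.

U[1] = -3·3 = -9
U[2] = -3·(-9) = 27
U[3] = -3·27 = -81
Sum = 3 + (-9) + 27 + (-81) = -60

-60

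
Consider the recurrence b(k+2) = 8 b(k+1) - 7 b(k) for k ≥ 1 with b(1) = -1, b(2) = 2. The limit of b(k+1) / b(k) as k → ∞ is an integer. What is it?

The characteristic equation is r^2 - 8r + 7 = 0, which factors as (r - 7)(r - 1) = 0.
So the roots are 7 and 1. Since |7| > |1| and the coefficient of 7^k is non-zero, the ratio tends to 7.

7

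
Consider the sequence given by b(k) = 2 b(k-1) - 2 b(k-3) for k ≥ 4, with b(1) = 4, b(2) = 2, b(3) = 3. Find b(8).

b(4) = 2·3 - 2·4 = -2
b(5) = 2·(-2) - 2·2 = -8
b(6) = 2·(-8) - 2·3 = -22
b(7) = 2·(-22) - 2·(-2) = -40
b(8) = 2·(-40) - 2·(-8) = -64

-64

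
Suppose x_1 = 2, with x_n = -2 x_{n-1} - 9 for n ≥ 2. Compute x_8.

-643

x_2 = -2(2) - 9 = -13
x_3 = -2(-13) - 9 = 17
x_4 = -2(17) - 9 = -43
x_5 = -2(-43) - 9 = 77
x_6 = -2(77) - 9 = -163
x_7 = -2(-163) - 9 = 317
x_8 = -2(317) - 9 = -643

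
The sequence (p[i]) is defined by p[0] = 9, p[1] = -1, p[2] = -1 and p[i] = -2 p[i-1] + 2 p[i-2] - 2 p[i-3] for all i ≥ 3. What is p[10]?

p[3] = -2*(-1) + 2*(-1) - 2*9 = -18
p[4] = -2*(-18) + 2*(-1) - 2*(-1) = 36
p[5] = -2*36 + 2*(-18) - 2*(-1) = -106
p[6] = -2*(-106) + 2*36 - 2*(-18) = 320
p[7] = -2*320 + 2*(-106) - 2*36 = -924
p[8] = -2*(-924) + 2*320 - 2*(-106) = 2700
p[9] = -2*2700 + 2*(-924) - 2*320 = -7888
p[10] = -2*(-7888) + 2*2700 - 2*(-924) = 23024

23024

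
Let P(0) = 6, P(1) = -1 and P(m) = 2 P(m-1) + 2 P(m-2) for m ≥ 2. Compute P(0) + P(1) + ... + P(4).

P(2) = 2·(-1) + 2·6 = 10
P(3) = 2·10 + 2·(-1) = 18
P(4) = 2·18 + 2·10 = 56
Sum = 6 + (-1) + 10 + 18 + 56 = 89

89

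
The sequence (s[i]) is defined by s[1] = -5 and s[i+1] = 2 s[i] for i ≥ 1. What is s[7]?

s[2] = 2·(-5) = -10
s[3] = 2·(-10) = -20
s[4] = 2·(-20) = -40
s[5] = 2·(-40) = -80
s[6] = 2·(-80) = -160
s[7] = 2·(-160) = -320

-320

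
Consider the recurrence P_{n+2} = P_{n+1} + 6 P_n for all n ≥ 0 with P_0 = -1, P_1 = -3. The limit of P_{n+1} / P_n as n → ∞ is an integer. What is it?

The characteristic equation is r^2 - r - 6 = 0, which factors as (r - 3)(r + 2) = 0.
So the roots are 3 and -2. Since |3| > |-2| and the coefficient of 3^n is non-zero, the ratio tends to 3.

3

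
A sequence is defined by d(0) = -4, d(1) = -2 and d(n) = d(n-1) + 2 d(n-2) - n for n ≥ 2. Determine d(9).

d(2) = (-2) + 2(-4) - 2 = -12
d(3) = (-12) + 2(-2) - 3 = -19
d(4) = (-19) + 2(-12) - 4 = -47
d(5) = (-47) + 2(-19) - 5 = -90
d(6) = (-90) + 2(-47) - 6 = -190
d(7) = (-190) + 2(-90) - 7 = -377
d(8) = (-377) + 2(-190) - 8 = -765
d(9) = (-765) + 2(-377) - 9 = -1528

-1528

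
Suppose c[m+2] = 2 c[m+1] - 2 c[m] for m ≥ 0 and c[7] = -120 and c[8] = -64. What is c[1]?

7

Rearranging, c[m-2] = (c[m] - 2 c[m-1]) / -2.
c[6] = (-64 - 2*(-120)) / -2 = 176/-2 = -88
c[5] = (-120 - 2*(-88)) / -2 = 56/-2 = -28
c[4] = (-88 - 2*(-28)) / -2 = -32/-2 = 16
c[3] = (-28 - 2*16) / -2 = -60/-2 = 30
c[2] = (16 - 2*30) / -2 = -44/-2 = 22
c[1] = (30 - 2*22) / -2 = -14/-2 = 7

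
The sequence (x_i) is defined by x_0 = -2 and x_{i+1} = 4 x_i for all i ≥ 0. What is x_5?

x_1 = 4·(-2) = -8
x_2 = 4·(-8) = -32
x_3 = 4·(-32) = -128
x_4 = 4·(-128) = -512
x_5 = 4·(-512) = -2048

-2048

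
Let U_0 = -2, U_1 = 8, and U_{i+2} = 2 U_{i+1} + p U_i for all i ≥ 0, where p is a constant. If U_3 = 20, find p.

U_2 = 16 - 2p
U_3 = 32 + 4p
So 32 + 4p = 20, giving p = -3.

-3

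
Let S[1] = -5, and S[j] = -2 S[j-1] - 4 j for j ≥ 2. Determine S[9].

S[2] = -2·(-5) - 8 = 2
S[3] = -2·2 - 12 = -16
S[4] = -2·(-16) - 16 = 16
S[5] = -2·16 - 20 = -52
S[6] = -2·(-52) - 24 = 80
S[7] = -2·80 - 28 = -188
S[8] = -2·(-188) - 32 = 344
S[9] = -2·344 - 36 = -724

-724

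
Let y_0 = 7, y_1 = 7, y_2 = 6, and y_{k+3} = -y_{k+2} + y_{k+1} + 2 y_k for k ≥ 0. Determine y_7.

19

y_3 = -6 + 7 + 2(7) = 15
y_4 = -15 + 6 + 2(7) = 5
y_5 = -5 + 15 + 2(6) = 22
y_6 = -22 + 5 + 2(15) = 13
y_7 = -13 + 22 + 2(5) = 19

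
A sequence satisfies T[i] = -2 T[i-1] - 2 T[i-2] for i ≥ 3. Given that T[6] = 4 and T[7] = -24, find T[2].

Rearranging, T[i-2] = (T[i] + 2 T[i-1]) / -2.
T[5] = (-24 + 2(4)) / -2 = -16/-2 = 8
T[4] = (4 + 2(8)) / -2 = 20/-2 = -10
T[3] = (8 + 2(-10)) / -2 = -12/-2 = 6
T[2] = (-10 + 2(6)) / -2 = 2/-2 = -1

-1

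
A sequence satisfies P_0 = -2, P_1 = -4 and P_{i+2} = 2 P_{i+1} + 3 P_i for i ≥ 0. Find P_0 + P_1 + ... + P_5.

P_2 = 2*(-4) + 3*(-2) = -14
P_3 = 2*(-14) + 3*(-4) = -40
P_4 = 2*(-40) + 3*(-14) = -122
P_5 = 2*(-122) + 3*(-40) = -364
Sum = (-2) + (-4) + (-14) + (-40) + (-122) + (-364) = -546

-546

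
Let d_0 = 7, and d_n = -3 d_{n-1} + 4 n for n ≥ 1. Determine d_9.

-123009

d_1 = -3·7 + 4 = -17
d_2 = -3·(-17) + 8 = 59
d_3 = -3·59 + 12 = -165
d_4 = -3·(-165) + 16 = 511
d_5 = -3·511 + 20 = -1513
d_6 = -3·(-1513) + 24 = 4563
d_7 = -3·4563 + 28 = -13661
d_8 = -3·(-13661) + 32 = 41015
d_9 = -3·41015 + 36 = -123009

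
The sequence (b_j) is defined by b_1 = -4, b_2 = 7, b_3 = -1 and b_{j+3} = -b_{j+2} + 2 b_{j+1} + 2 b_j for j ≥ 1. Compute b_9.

b_4 = -(-1) + 2(7) + 2(-4) = 7
b_5 = -7 + 2(-1) + 2(7) = 5
b_6 = -5 + 2(7) + 2(-1) = 7
b_7 = -7 + 2(5) + 2(7) = 17
b_8 = -17 + 2(7) + 2(5) = 7
b_9 = -7 + 2(17) + 2(7) = 41

41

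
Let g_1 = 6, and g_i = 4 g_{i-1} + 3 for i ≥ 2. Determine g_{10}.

1835007

g_2 = 4(6) + 3 = 27
g_3 = 4(27) + 3 = 111
g_4 = 4(111) + 3 = 447
g_5 = 4(447) + 3 = 1791
g_6 = 4(1791) + 3 = 7167
g_7 = 4(7167) + 3 = 28671
g_8 = 4(28671) + 3 = 114687
g_9 = 4(114687) + 3 = 458751
g_{10} = 4(458751) + 3 = 1835007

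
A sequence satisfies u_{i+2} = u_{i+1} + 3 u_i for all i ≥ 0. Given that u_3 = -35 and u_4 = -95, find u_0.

Rearranging, u_{i-2} = (u_i - u_{i-1}) / 3.
u_2 = (-95 - (-35)) / 3 = -60/3 = -20
u_1 = (-35 - (-20)) / 3 = -15/3 = -5
u_0 = (-20 - (-5)) / 3 = -15/3 = -5

-5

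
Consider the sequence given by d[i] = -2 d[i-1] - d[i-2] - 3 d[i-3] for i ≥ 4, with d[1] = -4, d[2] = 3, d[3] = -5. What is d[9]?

-857

d[4] = -2(-5) - 3 - 3(-4) = 19
d[5] = -2(19) - (-5) - 3(3) = -42
d[6] = -2(-42) - 19 - 3(-5) = 80
d[7] = -2(80) - (-42) - 3(19) = -175
d[8] = -2(-175) - 80 - 3(-42) = 396
d[9] = -2(396) - (-175) - 3(80) = -857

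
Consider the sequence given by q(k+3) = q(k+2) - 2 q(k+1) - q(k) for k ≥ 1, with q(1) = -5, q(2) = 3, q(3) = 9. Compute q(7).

q(4) = 9 - 2*3 - (-5) = 8
q(5) = 8 - 2*9 - 3 = -13
q(6) = (-13) - 2*8 - 9 = -38
q(7) = (-38) - 2*(-13) - 8 = -20

-20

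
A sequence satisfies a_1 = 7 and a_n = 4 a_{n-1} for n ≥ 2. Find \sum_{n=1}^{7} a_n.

a_2 = 4·7 = 28
a_3 = 4·28 = 112
a_4 = 4·112 = 448
a_5 = 4·448 = 1792
a_6 = 4·1792 = 7168
a_7 = 4·7168 = 28672
Sum = 7 + 28 + 112 + 448 + 1792 + 7168 + 28672 = 38227

38227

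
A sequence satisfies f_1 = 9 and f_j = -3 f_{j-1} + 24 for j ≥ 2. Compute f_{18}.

-387420483

The fixed point is 24/(1 + 3) = 6, so f_j - 6 = -3(f_{j-1} - 6).
Hence f_j = 3·(-3)^{j-1} + 6.
f_{18} = 3·(-3)^{17} + 6 = 3·-129140163 + 6 = -387420483.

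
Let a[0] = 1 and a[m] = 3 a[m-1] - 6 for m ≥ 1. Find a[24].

The fixed point is -6/(1 - 3) = 3, so a[m] - 3 = 3(a[m-1] - 3).
Hence a[m] = -2·3^m + 3.
a[24] = -2·3^{24} + 3 = -2·282429536481 + 3 = -564859072959.

-564859072959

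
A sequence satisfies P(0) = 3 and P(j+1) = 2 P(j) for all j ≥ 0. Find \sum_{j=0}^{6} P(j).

381

P(1) = 2*3 = 6
P(2) = 2*6 = 12
P(3) = 2*12 = 24
P(4) = 2*24 = 48
P(5) = 2*48 = 96
P(6) = 2*96 = 192
Sum = 3 + 6 + 12 + 24 + 48 + 96 + 192 = 381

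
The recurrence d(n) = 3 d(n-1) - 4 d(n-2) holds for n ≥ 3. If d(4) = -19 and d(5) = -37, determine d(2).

Rearranging, d(n-2) = (d(n) - 3 d(n-1)) / -4.
d(3) = (-37 - 3(-19)) / -4 = 20/-4 = -5
d(2) = (-19 - 3(-5)) / -4 = -4/-4 = 1

1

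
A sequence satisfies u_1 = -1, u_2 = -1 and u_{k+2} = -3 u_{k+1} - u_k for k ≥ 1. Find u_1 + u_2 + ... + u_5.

20

u_3 = -3(-1) - (-1) = 4
u_4 = -3(4) - (-1) = -11
u_5 = -3(-11) - 4 = 29
Sum = (-1) + (-1) + 4 + (-11) + 29 = 20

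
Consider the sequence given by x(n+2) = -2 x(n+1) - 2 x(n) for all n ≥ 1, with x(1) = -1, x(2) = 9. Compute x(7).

x(3) = -2*9 - 2*(-1) = -16
x(4) = -2*(-16) - 2*9 = 14
x(5) = -2*14 - 2*(-16) = 4
x(6) = -2*4 - 2*14 = -36
x(7) = -2*(-36) - 2*4 = 64

64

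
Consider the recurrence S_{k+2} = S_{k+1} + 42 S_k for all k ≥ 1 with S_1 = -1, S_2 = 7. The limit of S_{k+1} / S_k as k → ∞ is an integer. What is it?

The characteristic equation is r^2 - r - 42 = 0, which factors as (r - 7)(r + 6) = 0.
So the roots are 7 and -6. Since |7| > |-6| and the coefficient of 7^k is non-zero, the ratio tends to 7.

7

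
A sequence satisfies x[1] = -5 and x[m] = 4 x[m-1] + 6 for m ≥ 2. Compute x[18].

The fixed point is 6/(1 - 4) = -2, so x[m] + 2 = 4(x[m-1] + 2).
Hence x[m] = -3·4^{m-1} - 2.
x[18] = -3·4^{17} - 2 = -3·17179869184 - 2 = -51539607554.

-51539607554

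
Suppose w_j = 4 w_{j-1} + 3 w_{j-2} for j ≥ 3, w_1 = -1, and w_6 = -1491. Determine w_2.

-3

Let w_2 = z.
w_3 = -3 + 4z
w_4 = -12 + 19z
w_5 = -57 + 88z
w_6 = -264 + 409z
So -264 + 409z = -1491, giving z = -3.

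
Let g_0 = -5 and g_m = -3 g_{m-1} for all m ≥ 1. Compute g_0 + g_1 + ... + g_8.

-24605

g_1 = -3(-5) = 15
g_2 = -3(15) = -45
g_3 = -3(-45) = 135
g_4 = -3(135) = -405
g_5 = -3(-405) = 1215
g_6 = -3(1215) = -3645
g_7 = -3(-3645) = 10935
g_8 = -3(10935) = -32805
Sum = (-5) + 15 + (-45) + 135 + (-405) + 1215 + (-3645) + 10935 + (-32805) = -24605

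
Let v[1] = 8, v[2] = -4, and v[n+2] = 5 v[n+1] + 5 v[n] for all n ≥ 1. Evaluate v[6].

v[3] = 5*(-4) + 5*8 = 20
v[4] = 5*20 + 5*(-4) = 80
v[5] = 5*80 + 5*20 = 500
v[6] = 5*500 + 5*80 = 2900

2900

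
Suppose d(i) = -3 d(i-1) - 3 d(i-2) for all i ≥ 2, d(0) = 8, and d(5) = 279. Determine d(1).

7

Let d(1) = v.
d(2) = -24 - 3v
d(3) = 72 + 6v
d(4) = -144 - 9v
d(5) = 216 + 9v
So 216 + 9v = 279, giving v = 7.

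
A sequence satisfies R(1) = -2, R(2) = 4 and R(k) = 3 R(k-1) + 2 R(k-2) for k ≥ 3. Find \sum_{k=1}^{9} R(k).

25114

R(3) = 3*4 + 2*(-2) = 8
R(4) = 3*8 + 2*4 = 32
R(5) = 3*32 + 2*8 = 112
R(6) = 3*112 + 2*32 = 400
R(7) = 3*400 + 2*112 = 1424
R(8) = 3*1424 + 2*400 = 5072
R(9) = 3*5072 + 2*1424 = 18064
Sum = (-2) + 4 + 8 + 32 + 112 + 400 + 1424 + 5072 + 18064 = 25114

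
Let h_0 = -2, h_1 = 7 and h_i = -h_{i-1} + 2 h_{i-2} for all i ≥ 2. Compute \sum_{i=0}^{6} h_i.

-122

h_2 = -7 + 2*(-2) = -11
h_3 = -(-11) + 2*7 = 25
h_4 = -25 + 2*(-11) = -47
h_5 = -(-47) + 2*25 = 97
h_6 = -97 + 2*(-47) = -191
Sum = (-2) + 7 + (-11) + 25 + (-47) + 97 + (-191) = -122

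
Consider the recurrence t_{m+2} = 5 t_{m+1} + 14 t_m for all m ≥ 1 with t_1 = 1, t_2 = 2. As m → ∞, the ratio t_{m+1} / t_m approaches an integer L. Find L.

The characteristic equation is r^2 - 5r - 14 = 0, which factors as (r - 7)(r + 2) = 0.
So the roots are 7 and -2. Since |7| > |-2| and the coefficient of 7^m is non-zero, the ratio tends to 7.

7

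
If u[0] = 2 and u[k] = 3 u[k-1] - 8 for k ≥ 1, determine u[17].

-258280322

The fixed point is -8/(1 - 3) = 4, so u[k] - 4 = 3(u[k-1] - 4).
Hence u[k] = -2·3^k + 4.
u[17] = -2·3^{17} + 4 = -2·129140163 + 4 = -258280322.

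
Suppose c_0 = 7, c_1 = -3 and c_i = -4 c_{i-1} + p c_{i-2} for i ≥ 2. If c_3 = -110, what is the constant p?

c_2 = 12 + 7p
c_3 = -48 - 31p
So -48 - 31p = -110, giving p = 2.

2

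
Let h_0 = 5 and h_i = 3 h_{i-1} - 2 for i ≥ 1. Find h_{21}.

The fixed point is -2/(1 - 3) = 1, so h_i - 1 = 3(h_{i-1} - 1).
Hence h_i = 4·3^i + 1.
h_{21} = 4·3^{21} + 1 = 4·10460353203 + 1 = 41841412813.

41841412813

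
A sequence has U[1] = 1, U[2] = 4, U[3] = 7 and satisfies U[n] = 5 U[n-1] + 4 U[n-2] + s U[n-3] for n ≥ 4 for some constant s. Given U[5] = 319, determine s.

U[4] = 51 + s
U[5] = 283 + 9s
So 283 + 9s = 319, giving s = 4.

4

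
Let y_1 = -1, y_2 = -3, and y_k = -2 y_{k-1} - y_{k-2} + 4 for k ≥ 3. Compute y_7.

35

y_3 = -2·(-3) - (-1) + 4 = 11
y_4 = -2·11 - (-3) + 4 = -15
y_5 = -2·(-15) - 11 + 4 = 23
y_6 = -2·23 - (-15) + 4 = -27
y_7 = -2·(-27) - 23 + 4 = 35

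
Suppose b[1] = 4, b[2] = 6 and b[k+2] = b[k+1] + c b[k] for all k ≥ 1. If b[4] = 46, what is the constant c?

4

b[3] = 6 + 4c
b[4] = 6 + 10c
So 6 + 10c = 46, giving c = 4.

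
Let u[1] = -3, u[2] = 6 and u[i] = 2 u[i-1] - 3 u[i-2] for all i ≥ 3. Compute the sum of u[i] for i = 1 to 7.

u[3] = 2(6) - 3(-3) = 21
u[4] = 2(21) - 3(6) = 24
u[5] = 2(24) - 3(21) = -15
u[6] = 2(-15) - 3(24) = -102
u[7] = 2(-102) - 3(-15) = -159
Sum = (-3) + 6 + 21 + 24 + (-15) + (-102) + (-159) = -228

-228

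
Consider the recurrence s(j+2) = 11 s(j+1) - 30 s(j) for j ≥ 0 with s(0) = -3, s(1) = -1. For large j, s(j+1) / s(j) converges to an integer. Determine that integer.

6

The characteristic equation is r^2 - 11r + 30 = 0, which factors as (r - 6)(r - 5) = 0.
So the roots are 6 and 5. Since |6| > |5| and the coefficient of 6^j is non-zero, the ratio tends to 6.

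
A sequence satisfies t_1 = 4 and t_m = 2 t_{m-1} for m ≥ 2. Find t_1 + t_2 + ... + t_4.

60

t_2 = 2(4) = 8
t_3 = 2(8) = 16
t_4 = 2(16) = 32
Sum = 4 + 8 + 16 + 32 = 60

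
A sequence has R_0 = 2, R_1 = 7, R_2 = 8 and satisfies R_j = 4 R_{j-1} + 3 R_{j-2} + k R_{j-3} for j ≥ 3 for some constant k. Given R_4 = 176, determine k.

-4

R_3 = 53 + 2k
R_4 = 236 + 15k
So 236 + 15k = 176, giving k = -4.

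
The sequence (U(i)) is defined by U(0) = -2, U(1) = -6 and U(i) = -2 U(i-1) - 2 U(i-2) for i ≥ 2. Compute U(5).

24

U(2) = -2*(-6) - 2*(-2) = 16
U(3) = -2*16 - 2*(-6) = -20
U(4) = -2*(-20) - 2*16 = 8
U(5) = -2*8 - 2*(-20) = 24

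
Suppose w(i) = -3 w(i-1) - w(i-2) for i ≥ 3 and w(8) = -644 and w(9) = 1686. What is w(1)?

6

Rearranging, w(i-2) = -(w(i) + 3 w(i-1)).
w(7) = -(1686 + 3·(-644)) = 246
w(6) = -(-644 + 3·246) = -94
w(5) = -(246 + 3·(-94)) = 36
w(4) = -(-94 + 3·36) = -14
w(3) = -(36 + 3·(-14)) = 6
w(2) = -(-14 + 3·6) = -4
w(1) = -(6 + 3·(-4)) = 6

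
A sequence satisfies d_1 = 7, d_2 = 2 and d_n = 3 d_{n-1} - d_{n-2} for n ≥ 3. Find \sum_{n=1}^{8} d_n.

-399

d_3 = 3(2) - 7 = -1
d_4 = 3(-1) - 2 = -5
d_5 = 3(-5) - (-1) = -14
d_6 = 3(-14) - (-5) = -37
d_7 = 3(-37) - (-14) = -97
d_8 = 3(-97) - (-37) = -254
Sum = 7 + 2 + (-1) + (-5) + (-14) + (-37) + (-97) + (-254) = -399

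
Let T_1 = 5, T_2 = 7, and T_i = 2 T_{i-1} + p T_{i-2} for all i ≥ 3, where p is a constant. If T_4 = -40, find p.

-4

T_3 = 14 + 5p
T_4 = 28 + 17p
So 28 + 17p = -40, giving p = -4.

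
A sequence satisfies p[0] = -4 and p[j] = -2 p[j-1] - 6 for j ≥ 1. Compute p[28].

-536870914

The fixed point is -6/(1 + 2) = -2, so p[j] + 2 = -2(p[j-1] + 2).
Hence p[j] = -2·(-2)^j - 2.
p[28] = -2·(-2)^{28} - 2 = -2·268435456 - 2 = -536870914.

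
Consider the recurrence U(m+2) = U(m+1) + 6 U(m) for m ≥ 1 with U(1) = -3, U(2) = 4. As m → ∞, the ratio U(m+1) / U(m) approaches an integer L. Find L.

The characteristic equation is r^2 - r - 6 = 0, which factors as (r - 3)(r + 2) = 0.
So the roots are 3 and -2. Since |3| > |-2| and the coefficient of 3^m is non-zero, the ratio tends to 3.

3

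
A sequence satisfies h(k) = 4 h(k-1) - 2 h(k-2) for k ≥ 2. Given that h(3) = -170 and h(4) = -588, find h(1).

-7

Rearranging, h(k-2) = (h(k) - 4 h(k-1)) / -2.
h(2) = (-588 - 4·(-170)) / -2 = 92/-2 = -46
h(1) = (-170 - 4·(-46)) / -2 = 14/-2 = -7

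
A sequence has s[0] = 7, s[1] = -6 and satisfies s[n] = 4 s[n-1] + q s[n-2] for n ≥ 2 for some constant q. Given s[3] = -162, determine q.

s[2] = -24 + 7q
s[3] = -96 + 22q
So -96 + 22q = -162, giving q = -3.

-3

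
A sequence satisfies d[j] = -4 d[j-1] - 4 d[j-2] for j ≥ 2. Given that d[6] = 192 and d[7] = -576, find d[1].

Rearranging, d[j-2] = (d[j] + 4 d[j-1]) / -4.
d[5] = (-576 + 4*192) / -4 = 192/-4 = -48
d[4] = (192 + 4*(-48)) / -4 = 0/-4 = 0
d[3] = (-48 + 4*0) / -4 = -48/-4 = 12
d[2] = (0 + 4*12) / -4 = 48/-4 = -12
d[1] = (12 + 4*(-12)) / -4 = -36/-4 = 9

9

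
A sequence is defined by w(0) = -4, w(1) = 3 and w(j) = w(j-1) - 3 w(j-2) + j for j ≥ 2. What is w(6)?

w(2) = 3 - 3*(-4) + 2 = 17
w(3) = 17 - 3*3 + 3 = 11
w(4) = 11 - 3*17 + 4 = -36
w(5) = (-36) - 3*11 + 5 = -64
w(6) = (-64) - 3*(-36) + 6 = 50

50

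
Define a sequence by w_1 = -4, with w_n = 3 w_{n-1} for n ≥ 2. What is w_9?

-26244

w_2 = 3·(-4) = -12
w_3 = 3·(-12) = -36
w_4 = 3·(-36) = -108
w_5 = 3·(-108) = -324
w_6 = 3·(-324) = -972
w_7 = 3·(-972) = -2916
w_8 = 3·(-2916) = -8748
w_9 = 3·(-8748) = -26244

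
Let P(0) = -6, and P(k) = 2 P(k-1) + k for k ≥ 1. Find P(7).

P(1) = 2(-6) + 1 = -11
P(2) = 2(-11) + 2 = -20
P(3) = 2(-20) + 3 = -37
P(4) = 2(-37) + 4 = -70
P(5) = 2(-70) + 5 = -135
P(6) = 2(-135) + 6 = -264
P(7) = 2(-264) + 7 = -521

-521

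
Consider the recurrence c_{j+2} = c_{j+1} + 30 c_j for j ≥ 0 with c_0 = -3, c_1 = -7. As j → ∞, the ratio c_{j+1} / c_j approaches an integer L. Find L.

6

The characteristic equation is r^2 - r - 30 = 0, which factors as (r - 6)(r + 5) = 0.
So the roots are 6 and -5. Since |6| > |-5| and the coefficient of 6^j is non-zero, the ratio tends to 6.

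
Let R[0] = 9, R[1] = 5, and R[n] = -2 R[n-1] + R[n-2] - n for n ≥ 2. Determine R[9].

R[2] = -2·5 + 9 - 2 = -3
R[3] = -2·(-3) + 5 - 3 = 8
R[4] = -2·8 + (-3) - 4 = -23
R[5] = -2·(-23) + 8 - 5 = 49
R[6] = -2·49 + (-23) - 6 = -127
R[7] = -2·(-127) + 49 - 7 = 296
R[8] = -2·296 + (-127) - 8 = -727
R[9] = -2·(-727) + 296 - 9 = 1741

1741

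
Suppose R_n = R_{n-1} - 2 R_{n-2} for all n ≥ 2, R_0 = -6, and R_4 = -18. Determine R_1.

2

Let R_1 = w.
R_2 = 12 + w
R_3 = 12 - w
R_4 = -12 - 3w
So -12 - 3w = -18, giving w = 2.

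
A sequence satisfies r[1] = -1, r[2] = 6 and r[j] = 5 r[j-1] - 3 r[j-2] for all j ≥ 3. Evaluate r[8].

r[3] = 5*6 - 3*(-1) = 33
r[4] = 5*33 - 3*6 = 147
r[5] = 5*147 - 3*33 = 636
r[6] = 5*636 - 3*147 = 2739
r[7] = 5*2739 - 3*636 = 11787
r[8] = 5*11787 - 3*2739 = 50718

50718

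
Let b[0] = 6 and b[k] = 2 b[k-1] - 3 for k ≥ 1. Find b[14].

49155

The fixed point is -3/(1 - 2) = 3, so b[k] - 3 = 2(b[k-1] - 3).
Hence b[k] = 3·2^k + 3.
b[14] = 3·2^{14} + 3 = 3·16384 + 3 = 49155.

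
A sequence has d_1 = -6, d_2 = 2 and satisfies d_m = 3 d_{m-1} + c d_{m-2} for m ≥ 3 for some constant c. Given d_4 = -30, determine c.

3

d_3 = 6 - 6c
d_4 = 18 - 16c
So 18 - 16c = -30, giving c = 3.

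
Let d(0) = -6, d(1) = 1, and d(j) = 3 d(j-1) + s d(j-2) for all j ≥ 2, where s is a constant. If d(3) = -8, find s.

d(2) = 3 - 6s
d(3) = 9 - 17s
So 9 - 17s = -8, giving s = 1.

1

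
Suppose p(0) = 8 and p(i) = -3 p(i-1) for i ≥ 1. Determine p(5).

p(1) = -3·8 = -24
p(2) = -3·(-24) = 72
p(3) = -3·72 = -216
p(4) = -3·(-216) = 648
p(5) = -3·648 = -1944

-1944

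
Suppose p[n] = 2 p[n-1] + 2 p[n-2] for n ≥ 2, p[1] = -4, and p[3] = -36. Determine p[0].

-3

Let p[0] = v.
p[2] = -8 + 2v
p[3] = -24 + 4v
So -24 + 4v = -36, giving v = -3.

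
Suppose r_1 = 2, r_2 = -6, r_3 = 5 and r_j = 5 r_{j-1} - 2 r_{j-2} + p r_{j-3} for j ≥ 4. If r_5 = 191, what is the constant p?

4

r_4 = 37 + 2p
r_5 = 175 + 4p
So 175 + 4p = 191, giving p = 4.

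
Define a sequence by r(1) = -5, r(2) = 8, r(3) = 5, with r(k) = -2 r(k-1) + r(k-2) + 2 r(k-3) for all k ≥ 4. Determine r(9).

845

r(4) = -2·5 + 8 + 2·(-5) = -12
r(5) = -2·(-12) + 5 + 2·8 = 45
r(6) = -2·45 + (-12) + 2·5 = -92
r(7) = -2·(-92) + 45 + 2·(-12) = 205
r(8) = -2·205 + (-92) + 2·45 = -412
r(9) = -2·(-412) + 205 + 2·(-92) = 845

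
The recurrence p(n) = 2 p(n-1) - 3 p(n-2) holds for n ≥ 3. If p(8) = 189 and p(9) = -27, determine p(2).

Rearranging, p(n-2) = (p(n) - 2 p(n-1)) / -3.
p(7) = (-27 - 2·189) / -3 = -405/-3 = 135
p(6) = (189 - 2·135) / -3 = -81/-3 = 27
p(5) = (135 - 2·27) / -3 = 81/-3 = -27
p(4) = (27 - 2·(-27)) / -3 = 81/-3 = -27
p(3) = (-27 - 2·(-27)) / -3 = 27/-3 = -9
p(2) = (-27 - 2·(-9)) / -3 = -9/-3 = 3

3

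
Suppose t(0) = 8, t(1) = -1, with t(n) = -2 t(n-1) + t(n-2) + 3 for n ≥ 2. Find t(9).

-5113

t(2) = -2(-1) + 8 + 3 = 13
t(3) = -2(13) + (-1) + 3 = -24
t(4) = -2(-24) + 13 + 3 = 64
t(5) = -2(64) + (-24) + 3 = -149
t(6) = -2(-149) + 64 + 3 = 365
t(7) = -2(365) + (-149) + 3 = -876
t(8) = -2(-876) + 365 + 3 = 2120
t(9) = -2(2120) + (-876) + 3 = -5113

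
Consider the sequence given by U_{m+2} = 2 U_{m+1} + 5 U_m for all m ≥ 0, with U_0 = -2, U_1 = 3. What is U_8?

374

U_2 = 2(3) + 5(-2) = -4
U_3 = 2(-4) + 5(3) = 7
U_4 = 2(7) + 5(-4) = -6
U_5 = 2(-6) + 5(7) = 23
U_6 = 2(23) + 5(-6) = 16
U_7 = 2(16) + 5(23) = 147
U_8 = 2(147) + 5(16) = 374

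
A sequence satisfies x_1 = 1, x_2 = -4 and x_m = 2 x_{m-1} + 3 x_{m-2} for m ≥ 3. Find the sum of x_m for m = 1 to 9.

-7379

x_3 = 2·(-4) + 3·1 = -5
x_4 = 2·(-5) + 3·(-4) = -22
x_5 = 2·(-22) + 3·(-5) = -59
x_6 = 2·(-59) + 3·(-22) = -184
x_7 = 2·(-184) + 3·(-59) = -545
x_8 = 2·(-545) + 3·(-184) = -1642
x_9 = 2·(-1642) + 3·(-545) = -4919
Sum = 1 + (-4) + (-5) + (-22) + (-59) + (-184) + (-545) + (-1642) + (-4919) = -7379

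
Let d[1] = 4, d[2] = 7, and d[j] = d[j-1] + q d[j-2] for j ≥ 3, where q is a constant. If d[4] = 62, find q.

5

d[3] = 7 + 4q
d[4] = 7 + 11q
So 7 + 11q = 62, giving q = 5.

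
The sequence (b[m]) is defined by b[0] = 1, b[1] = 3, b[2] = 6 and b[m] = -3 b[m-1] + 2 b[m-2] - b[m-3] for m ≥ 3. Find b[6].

637

b[3] = -3*6 + 2*3 - 1 = -13
b[4] = -3*(-13) + 2*6 - 3 = 48
b[5] = -3*48 + 2*(-13) - 6 = -176
b[6] = -3*(-176) + 2*48 - (-13) = 637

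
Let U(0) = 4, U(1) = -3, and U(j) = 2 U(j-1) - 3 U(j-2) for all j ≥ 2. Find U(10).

-810

U(2) = 2(-3) - 3(4) = -18
U(3) = 2(-18) - 3(-3) = -27
U(4) = 2(-27) - 3(-18) = 0
U(5) = 2(0) - 3(-27) = 81
U(6) = 2(81) - 3(0) = 162
U(7) = 2(162) - 3(81) = 81
U(8) = 2(81) - 3(162) = -324
U(9) = 2(-324) - 3(81) = -891
U(10) = 2(-891) - 3(-324) = -810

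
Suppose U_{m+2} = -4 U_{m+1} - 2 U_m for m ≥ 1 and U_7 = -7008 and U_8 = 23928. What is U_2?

Rearranging, U_{m-2} = (U_m + 4 U_{m-1}) / -2.
U_6 = (23928 + 4*(-7008)) / -2 = -4104/-2 = 2052
U_5 = (-7008 + 4*2052) / -2 = 1200/-2 = -600
U_4 = (2052 + 4*(-600)) / -2 = -348/-2 = 174
U_3 = (-600 + 4*174) / -2 = 96/-2 = -48
U_2 = (174 + 4*(-48)) / -2 = -18/-2 = 9

9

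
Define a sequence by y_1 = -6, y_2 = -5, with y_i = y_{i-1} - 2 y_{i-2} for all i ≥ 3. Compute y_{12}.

y_3 = (-5) - 2(-6) = 7
y_4 = 7 - 2(-5) = 17
y_5 = 17 - 2(7) = 3
y_6 = 3 - 2(17) = -31
y_7 = (-31) - 2(3) = -37
y_8 = (-37) - 2(-31) = 25
y_9 = 25 - 2(-37) = 99
y_{10} = 99 - 2(25) = 49
y_{11} = 49 - 2(99) = -149
y_{12} = (-149) - 2(49) = -247

-247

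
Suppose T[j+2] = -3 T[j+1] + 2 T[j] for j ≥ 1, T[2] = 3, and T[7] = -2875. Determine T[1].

Let T[1] = x.
T[3] = -9 + 2x
T[4] = 33 - 6x
T[5] = -117 + 22x
T[6] = 417 - 78x
T[7] = -1485 + 278x
So -1485 + 278x = -2875, giving x = -5.

-5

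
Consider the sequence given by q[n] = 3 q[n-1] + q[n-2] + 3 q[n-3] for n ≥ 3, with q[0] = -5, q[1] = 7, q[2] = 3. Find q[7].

q[3] = 3*3 + 7 + 3*(-5) = 1
q[4] = 3*1 + 3 + 3*7 = 27
q[5] = 3*27 + 1 + 3*3 = 91
q[6] = 3*91 + 27 + 3*1 = 303
q[7] = 3*303 + 91 + 3*27 = 1081

1081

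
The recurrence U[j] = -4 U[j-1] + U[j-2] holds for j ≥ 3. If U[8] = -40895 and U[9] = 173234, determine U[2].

-7

Rearranging, U[j-2] = U[j] + 4 U[j-1].
U[7] = 173234 + 4*(-40895) = 9654
U[6] = -40895 + 4*9654 = -2279
U[5] = 9654 + 4*(-2279) = 538
U[4] = -2279 + 4*538 = -127
U[3] = 538 + 4*(-127) = 30
U[2] = -127 + 4*30 = -7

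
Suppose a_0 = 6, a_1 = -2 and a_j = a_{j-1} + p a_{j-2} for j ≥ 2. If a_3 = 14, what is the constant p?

4

a_2 = -2 + 6p
a_3 = -2 + 4p
So -2 + 4p = 14, giving p = 4.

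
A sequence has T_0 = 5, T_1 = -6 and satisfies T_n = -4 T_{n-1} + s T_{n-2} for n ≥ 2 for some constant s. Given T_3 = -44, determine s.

-2

T_2 = 24 + 5s
T_3 = -96 - 26s
So -96 - 26s = -44, giving s = -2.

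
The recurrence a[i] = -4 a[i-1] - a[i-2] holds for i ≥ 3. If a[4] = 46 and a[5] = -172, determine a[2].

2

Rearranging, a[i-2] = -(a[i] + 4 a[i-1]).
a[3] = -(-172 + 4·46) = -12
a[2] = -(46 + 4·(-12)) = 2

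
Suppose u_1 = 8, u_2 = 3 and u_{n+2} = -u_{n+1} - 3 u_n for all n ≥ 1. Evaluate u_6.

u_3 = -3 - 3*8 = -27
u_4 = -(-27) - 3*3 = 18
u_5 = -18 - 3*(-27) = 63
u_6 = -63 - 3*18 = -117

-117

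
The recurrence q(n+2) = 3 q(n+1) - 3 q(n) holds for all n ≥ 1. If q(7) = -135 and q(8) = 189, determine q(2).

Rearranging, q(n-2) = (q(n) - 3 q(n-1)) / -3.
q(6) = (189 - 3*(-135)) / -3 = 594/-3 = -198
q(5) = (-135 - 3*(-198)) / -3 = 459/-3 = -153
q(4) = (-198 - 3*(-153)) / -3 = 261/-3 = -87
q(3) = (-153 - 3*(-87)) / -3 = 108/-3 = -36
q(2) = (-87 - 3*(-36)) / -3 = 21/-3 = -7

-7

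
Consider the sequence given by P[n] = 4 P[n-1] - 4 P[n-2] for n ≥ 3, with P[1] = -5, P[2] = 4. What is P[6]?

P[3] = 4(4) - 4(-5) = 36
P[4] = 4(36) - 4(4) = 128
P[5] = 4(128) - 4(36) = 368
P[6] = 4(368) - 4(128) = 960

960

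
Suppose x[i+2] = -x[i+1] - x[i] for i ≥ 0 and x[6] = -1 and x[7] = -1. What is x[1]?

-1

Rearranging, x[i-2] = -(x[i] + x[i-1]).
x[5] = -(-1 + (-1)) = 2
x[4] = -(-1 + 2) = -1
x[3] = -(2 + (-1)) = -1
x[2] = -(-1 + (-1)) = 2
x[1] = -(-1 + 2) = -1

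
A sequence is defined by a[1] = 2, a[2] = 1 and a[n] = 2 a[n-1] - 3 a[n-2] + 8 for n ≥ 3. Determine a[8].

-95

a[3] = 2(1) - 3(2) + 8 = 4
a[4] = 2(4) - 3(1) + 8 = 13
a[5] = 2(13) - 3(4) + 8 = 22
a[6] = 2(22) - 3(13) + 8 = 13
a[7] = 2(13) - 3(22) + 8 = -32
a[8] = 2(-32) - 3(13) + 8 = -95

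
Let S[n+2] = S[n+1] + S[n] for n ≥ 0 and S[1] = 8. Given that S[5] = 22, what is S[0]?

-6

Let S[0] = x.
S[2] = 8 + x
S[3] = 16 + x
S[4] = 24 + 2x
S[5] = 40 + 3x
So 40 + 3x = 22, giving x = -6.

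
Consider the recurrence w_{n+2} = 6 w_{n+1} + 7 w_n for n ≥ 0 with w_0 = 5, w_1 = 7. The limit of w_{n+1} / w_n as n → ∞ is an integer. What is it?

7

The characteristic equation is r^2 - 6r - 7 = 0, which factors as (r - 7)(r + 1) = 0.
So the roots are 7 and -1. Since |7| > |-1| and the coefficient of 7^n is non-zero, the ratio tends to 7.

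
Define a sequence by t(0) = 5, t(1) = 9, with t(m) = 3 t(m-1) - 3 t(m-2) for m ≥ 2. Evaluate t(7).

-243

t(2) = 3(9) - 3(5) = 12
t(3) = 3(12) - 3(9) = 9
t(4) = 3(9) - 3(12) = -9
t(5) = 3(-9) - 3(9) = -54
t(6) = 3(-54) - 3(-9) = -135
t(7) = 3(-135) - 3(-54) = -243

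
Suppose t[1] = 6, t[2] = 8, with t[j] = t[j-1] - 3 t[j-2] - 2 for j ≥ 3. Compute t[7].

t[3] = 8 - 3·6 - 2 = -12
t[4] = (-12) - 3·8 - 2 = -38
t[5] = (-38) - 3·(-12) - 2 = -4
t[6] = (-4) - 3·(-38) - 2 = 108
t[7] = 108 - 3·(-4) - 2 = 118

118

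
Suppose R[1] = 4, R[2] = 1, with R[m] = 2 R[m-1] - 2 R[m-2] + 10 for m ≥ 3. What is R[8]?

R[3] = 2*1 - 2*4 + 10 = 4
R[4] = 2*4 - 2*1 + 10 = 16
R[5] = 2*16 - 2*4 + 10 = 34
R[6] = 2*34 - 2*16 + 10 = 46
R[7] = 2*46 - 2*34 + 10 = 34
R[8] = 2*34 - 2*46 + 10 = -14

-14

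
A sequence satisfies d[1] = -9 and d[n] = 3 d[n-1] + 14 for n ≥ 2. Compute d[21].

The fixed point is 14/(1 - 3) = -7, so d[n] + 7 = 3(d[n-1] + 7).
Hence d[n] = -2·3^{n-1} - 7.
d[21] = -2·3^{20} - 7 = -2·3486784401 - 7 = -6973568809.

-6973568809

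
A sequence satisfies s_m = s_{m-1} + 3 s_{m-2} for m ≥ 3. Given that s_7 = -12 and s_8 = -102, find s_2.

Rearranging, s_{m-2} = (s_m - s_{m-1}) / 3.
s_6 = (-102 - (-12)) / 3 = -90/3 = -30
s_5 = (-12 - (-30)) / 3 = 18/3 = 6
s_4 = (-30 - 6) / 3 = -36/3 = -12
s_3 = (6 - (-12)) / 3 = 18/3 = 6
s_2 = (-12 - 6) / 3 = -18/3 = -6

-6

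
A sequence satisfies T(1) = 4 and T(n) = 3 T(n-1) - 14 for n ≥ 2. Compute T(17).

-129140156

The fixed point is -14/(1 - 3) = 7, so T(n) - 7 = 3(T(n-1) - 7).
Hence T(n) = -3·3^{n-1} + 7.
T(17) = -3·3^{16} + 7 = -3·43046721 + 7 = -129140156.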